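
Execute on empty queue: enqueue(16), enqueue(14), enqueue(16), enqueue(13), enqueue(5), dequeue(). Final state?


enqueue(16) -> [16]
enqueue(14) -> [16, 14]
enqueue(16) -> [16, 14, 16]
enqueue(13) -> [16, 14, 16, 13]
enqueue(5) -> [16, 14, 16, 13, 5]
dequeue() returns 16 -> [14, 16, 13, 5]
Final queue (front to back): [14, 16, 13, 5]


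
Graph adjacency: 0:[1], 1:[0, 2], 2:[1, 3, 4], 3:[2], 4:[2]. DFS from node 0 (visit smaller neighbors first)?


DFS stack-based: start with [0]
Visit order: [0, 1, 2, 3, 4]


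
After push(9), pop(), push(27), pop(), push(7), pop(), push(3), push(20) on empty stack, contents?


push(9) -> [9]
pop() returns 9 -> []
push(27) -> [27]
pop() returns 27 -> []
push(7) -> [7]
pop() returns 7 -> []
push(3) -> [3]
push(20) -> [3, 20]
Final stack (bottom to top): [3, 20]


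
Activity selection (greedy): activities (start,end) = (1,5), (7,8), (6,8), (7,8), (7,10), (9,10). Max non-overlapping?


Greedy: pick earliest-ending, then skip overlaps.
Selected (3 activities): [(1, 5), (7, 8), (9, 10)]


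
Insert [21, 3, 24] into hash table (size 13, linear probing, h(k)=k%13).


Insertions: 21->slot 8; 3->slot 3; 24->slot 11
Table: [None, None, None, 3, None, None, None, None, 21, None, None, 24, None]


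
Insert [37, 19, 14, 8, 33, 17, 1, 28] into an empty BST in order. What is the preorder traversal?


Root = 37; build tree by BST insertion.
Preorder traversal: [37, 19, 14, 8, 1, 17, 33, 28]


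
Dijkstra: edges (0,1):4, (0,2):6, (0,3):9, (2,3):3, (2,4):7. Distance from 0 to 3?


Dijkstra from 0:
Distances: {0: 0, 1: 4, 2: 6, 3: 9, 4: 13}
Shortest distance to 3 = 9, path = [0, 3]


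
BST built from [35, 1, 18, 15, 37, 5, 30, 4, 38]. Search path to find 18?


BST root = 35
Search for 18: compare at each node
Path: [35, 1, 18]


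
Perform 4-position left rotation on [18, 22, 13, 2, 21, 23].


Left rotate by 4: [21, 23, 18, 22, 13, 2]


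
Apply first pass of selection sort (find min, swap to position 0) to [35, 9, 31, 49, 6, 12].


After one pass: [6, 9, 31, 49, 35, 12]


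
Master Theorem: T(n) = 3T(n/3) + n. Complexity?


a=3, b=3, c=1. log_3(3)=1 = c=1. Case 2: O(n^c log n) = O(n log n)
Complexity: O(n log n)


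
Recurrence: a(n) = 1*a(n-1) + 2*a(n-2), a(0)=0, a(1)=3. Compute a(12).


Build bottom-up:
...a(10)=1023, a(11)=2049, a(12)=1*2049+2*1023=4095


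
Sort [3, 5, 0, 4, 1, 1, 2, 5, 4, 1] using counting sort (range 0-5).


Count array: [1, 3, 1, 1, 2, 2]
Reconstruct: [0, 1, 1, 1, 2, 3, 4, 4, 5, 5]


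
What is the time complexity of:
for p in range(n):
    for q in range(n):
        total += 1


Per nesting level: O(n) * O(n) = O(n^2)
Complexity: O(n^2)


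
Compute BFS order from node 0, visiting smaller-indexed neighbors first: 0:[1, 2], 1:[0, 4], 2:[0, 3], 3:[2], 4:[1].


BFS queue: start with [0]
Visit order: [0, 1, 2, 4, 3]


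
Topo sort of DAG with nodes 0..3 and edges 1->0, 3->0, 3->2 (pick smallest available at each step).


Kahn's algorithm, process smallest node first
Order: [1, 3, 0, 2]


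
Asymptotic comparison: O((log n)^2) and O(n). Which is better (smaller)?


polylogarithmic grows slower than linear
O((log n)^2) is asymptotically smaller; O(n) grows faster


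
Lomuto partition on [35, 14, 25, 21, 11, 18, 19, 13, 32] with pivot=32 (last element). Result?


Elements <= 32 go left of pivot.
Result: [14, 25, 21, 11, 18, 19, 13, 32, 35], pivot at index 7


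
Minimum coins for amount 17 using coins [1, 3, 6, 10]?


dp[0]=0; dp[i]=1+min(dp[i-c] for c in coins)
...dp[12]=2, dp[13]=2, dp[14]=3, dp[15]=3, dp[16]=2, dp[17]=3
Minimum coins for 17 = 3


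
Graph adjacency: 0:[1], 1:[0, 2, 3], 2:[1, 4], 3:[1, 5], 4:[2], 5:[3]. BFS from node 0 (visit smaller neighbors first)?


BFS queue: start with [0]
Visit order: [0, 1, 2, 3, 4, 5]


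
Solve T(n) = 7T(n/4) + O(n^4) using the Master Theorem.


a=7, b=4, c=4. log_4(7)=1.404 < c=4. Case 3: O(n^c) = O(n^4)
Complexity: O(n^4)


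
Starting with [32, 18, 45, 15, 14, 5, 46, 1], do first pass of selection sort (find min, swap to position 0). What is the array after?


After one pass: [1, 18, 45, 15, 14, 5, 46, 32]


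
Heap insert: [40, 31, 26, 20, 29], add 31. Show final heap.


Append 31: [40, 31, 26, 20, 29, 31]
Bubble up: swap idx 5(31) with idx 2(26)
Result: [40, 31, 31, 20, 29, 26]


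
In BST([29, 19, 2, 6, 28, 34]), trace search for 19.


BST root = 29
Search for 19: compare at each node
Path: [29, 19]


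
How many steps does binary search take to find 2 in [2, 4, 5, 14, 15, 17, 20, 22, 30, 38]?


Search for 2:
[0,9] mid=4 arr[4]=15
[0,3] mid=1 arr[1]=4
[0,0] mid=0 arr[0]=2
Total: 3 comparisons


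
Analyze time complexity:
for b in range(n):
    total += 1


Per nesting level: O(n) = O(n)
Complexity: O(n)


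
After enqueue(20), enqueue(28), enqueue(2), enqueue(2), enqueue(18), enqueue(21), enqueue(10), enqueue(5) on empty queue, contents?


enqueue(20) -> [20]
enqueue(28) -> [20, 28]
enqueue(2) -> [20, 28, 2]
enqueue(2) -> [20, 28, 2, 2]
enqueue(18) -> [20, 28, 2, 2, 18]
enqueue(21) -> [20, 28, 2, 2, 18, 21]
enqueue(10) -> [20, 28, 2, 2, 18, 21, 10]
enqueue(5) -> [20, 28, 2, 2, 18, 21, 10, 5]
Final queue (front to back): [20, 28, 2, 2, 18, 21, 10, 5]


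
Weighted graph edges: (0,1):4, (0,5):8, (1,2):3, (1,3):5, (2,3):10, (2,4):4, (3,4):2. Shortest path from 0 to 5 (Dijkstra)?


Dijkstra from 0:
Distances: {0: 0, 1: 4, 2: 7, 3: 9, 4: 11, 5: 8}
Shortest distance to 5 = 8, path = [0, 5]


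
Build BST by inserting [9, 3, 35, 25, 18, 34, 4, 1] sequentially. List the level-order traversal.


Root = 9; build tree by BST insertion.
Level-Order traversal: [9, 3, 35, 1, 4, 25, 18, 34]


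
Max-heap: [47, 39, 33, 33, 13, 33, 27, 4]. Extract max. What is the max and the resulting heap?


Max = 47
Replace root with last, heapify down
Resulting heap: [39, 33, 33, 4, 13, 33, 27]


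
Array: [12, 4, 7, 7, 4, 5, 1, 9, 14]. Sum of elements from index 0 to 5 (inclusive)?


Prefix sums: [0, 12, 16, 23, 30, 34, 39, 40, 49, 63]
Sum[0..5] = prefix[6] - prefix[0] = 39 - 0 = 39


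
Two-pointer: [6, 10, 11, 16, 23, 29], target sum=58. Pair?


Two pointers: lo=0, hi=5
No pair sums to 58


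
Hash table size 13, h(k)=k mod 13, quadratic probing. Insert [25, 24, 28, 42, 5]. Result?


Insertions: 25->slot 12; 24->slot 11; 28->slot 2; 42->slot 3; 5->slot 5
Table: [None, None, 28, 42, None, 5, None, None, None, None, None, 24, 25]


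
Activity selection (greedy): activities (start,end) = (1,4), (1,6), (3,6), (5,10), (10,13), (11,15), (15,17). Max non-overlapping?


Greedy: pick earliest-ending, then skip overlaps.
Selected (4 activities): [(1, 4), (5, 10), (10, 13), (15, 17)]


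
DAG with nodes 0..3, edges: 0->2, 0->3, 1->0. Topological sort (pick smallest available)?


Kahn's algorithm, process smallest node first
Order: [1, 0, 2, 3]


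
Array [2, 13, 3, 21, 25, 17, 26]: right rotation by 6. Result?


Right rotate by 6: [13, 3, 21, 25, 17, 26, 2]


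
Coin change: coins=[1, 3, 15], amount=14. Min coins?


dp[0]=0; dp[i]=1+min(dp[i-c] for c in coins)
...dp[9]=3, dp[10]=4, dp[11]=5, dp[12]=4, dp[13]=5, dp[14]=6
Minimum coins for 14 = 6


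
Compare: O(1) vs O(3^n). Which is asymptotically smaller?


constant grows slower than exponential (base 3)
O(1) is asymptotically smaller; O(3^n) grows faster


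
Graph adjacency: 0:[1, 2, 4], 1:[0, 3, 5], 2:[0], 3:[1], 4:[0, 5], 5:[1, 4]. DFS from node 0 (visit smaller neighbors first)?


DFS stack-based: start with [0]
Visit order: [0, 1, 3, 5, 4, 2]


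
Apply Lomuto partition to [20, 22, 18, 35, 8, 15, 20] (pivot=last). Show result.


Elements <= 20 go left of pivot.
Result: [20, 18, 8, 15, 20, 35, 22], pivot at index 4


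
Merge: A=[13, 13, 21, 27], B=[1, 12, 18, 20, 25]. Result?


Compare heads, take smaller each step.
Merged: [1, 12, 13, 13, 18, 20, 21, 25, 27]


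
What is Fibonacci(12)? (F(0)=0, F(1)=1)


F(n)=F(n-1)+F(n-2)
...F(10)=55, F(11)=89, F(12)=144


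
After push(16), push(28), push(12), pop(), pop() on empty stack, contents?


push(16) -> [16]
push(28) -> [16, 28]
push(12) -> [16, 28, 12]
pop() returns 12 -> [16, 28]
pop() returns 28 -> [16]
Final stack (bottom to top): [16]


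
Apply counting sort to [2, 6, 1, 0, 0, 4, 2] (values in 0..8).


Count array: [2, 1, 2, 0, 1, 0, 1, 0, 0]
Reconstruct: [0, 0, 1, 2, 2, 4, 6]


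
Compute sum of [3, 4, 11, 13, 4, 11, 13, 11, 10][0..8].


Prefix sums: [0, 3, 7, 18, 31, 35, 46, 59, 70, 80]
Sum[0..8] = prefix[9] - prefix[0] = 80 - 0 = 80


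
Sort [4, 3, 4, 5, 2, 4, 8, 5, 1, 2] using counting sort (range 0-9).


Count array: [0, 1, 2, 1, 3, 2, 0, 0, 1, 0]
Reconstruct: [1, 2, 2, 3, 4, 4, 4, 5, 5, 8]


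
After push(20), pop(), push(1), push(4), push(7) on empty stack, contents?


push(20) -> [20]
pop() returns 20 -> []
push(1) -> [1]
push(4) -> [1, 4]
push(7) -> [1, 4, 7]
Final stack (bottom to top): [1, 4, 7]


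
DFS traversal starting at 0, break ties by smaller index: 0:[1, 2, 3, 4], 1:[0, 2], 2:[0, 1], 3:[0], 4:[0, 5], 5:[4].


DFS stack-based: start with [0]
Visit order: [0, 1, 2, 3, 4, 5]


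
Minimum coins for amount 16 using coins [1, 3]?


dp[0]=0; dp[i]=1+min(dp[i-c] for c in coins)
...dp[11]=5, dp[12]=4, dp[13]=5, dp[14]=6, dp[15]=5, dp[16]=6
Minimum coins for 16 = 6


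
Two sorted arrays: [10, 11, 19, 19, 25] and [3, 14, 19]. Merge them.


Compare heads, take smaller each step.
Merged: [3, 10, 11, 14, 19, 19, 19, 25]


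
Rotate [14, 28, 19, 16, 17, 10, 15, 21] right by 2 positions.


Right rotate by 2: [15, 21, 14, 28, 19, 16, 17, 10]


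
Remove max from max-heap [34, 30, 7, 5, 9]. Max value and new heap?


Max = 34
Replace root with last, heapify down
Resulting heap: [30, 9, 7, 5]


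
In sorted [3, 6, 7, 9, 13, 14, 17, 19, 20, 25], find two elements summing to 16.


Two pointers: lo=0, hi=9
Found pair: (3, 13) summing to 16


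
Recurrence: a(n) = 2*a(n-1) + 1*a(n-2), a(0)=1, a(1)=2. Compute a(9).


Build bottom-up:
...a(7)=408, a(8)=985, a(9)=2*985+1*408=2378


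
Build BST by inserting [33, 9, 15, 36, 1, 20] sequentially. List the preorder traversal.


Root = 33; build tree by BST insertion.
Preorder traversal: [33, 9, 1, 15, 20, 36]


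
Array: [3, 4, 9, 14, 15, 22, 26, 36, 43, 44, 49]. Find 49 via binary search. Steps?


Search for 49:
[0,10] mid=5 arr[5]=22
[6,10] mid=8 arr[8]=43
[9,10] mid=9 arr[9]=44
[10,10] mid=10 arr[10]=49
Total: 4 comparisons


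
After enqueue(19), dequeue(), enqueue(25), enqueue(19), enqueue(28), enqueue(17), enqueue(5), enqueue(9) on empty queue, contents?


enqueue(19) -> [19]
dequeue() returns 19 -> []
enqueue(25) -> [25]
enqueue(19) -> [25, 19]
enqueue(28) -> [25, 19, 28]
enqueue(17) -> [25, 19, 28, 17]
enqueue(5) -> [25, 19, 28, 17, 5]
enqueue(9) -> [25, 19, 28, 17, 5, 9]
Final queue (front to back): [25, 19, 28, 17, 5, 9]


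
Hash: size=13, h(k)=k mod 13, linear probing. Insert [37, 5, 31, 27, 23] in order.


Insertions: 37->slot 11; 5->slot 5; 31->slot 6; 27->slot 1; 23->slot 10
Table: [None, 27, None, None, None, 5, 31, None, None, None, 23, 37, None]


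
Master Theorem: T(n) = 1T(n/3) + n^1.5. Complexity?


a=1, b=3, c=1.5. log_3(1)=0 < c=1.5. Case 3: O(n^c) = O(n^1.500)
Complexity: O(n^1.500)


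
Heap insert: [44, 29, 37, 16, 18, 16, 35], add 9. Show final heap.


Append 9: [44, 29, 37, 16, 18, 16, 35, 9]
Bubble up: no swaps needed
Result: [44, 29, 37, 16, 18, 16, 35, 9]


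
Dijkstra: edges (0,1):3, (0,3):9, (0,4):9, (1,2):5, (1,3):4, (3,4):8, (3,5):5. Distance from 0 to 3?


Dijkstra from 0:
Distances: {0: 0, 1: 3, 2: 8, 3: 7, 4: 9, 5: 12}
Shortest distance to 3 = 7, path = [0, 1, 3]


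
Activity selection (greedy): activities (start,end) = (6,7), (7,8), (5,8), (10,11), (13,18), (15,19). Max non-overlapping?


Greedy: pick earliest-ending, then skip overlaps.
Selected (4 activities): [(6, 7), (7, 8), (10, 11), (13, 18)]


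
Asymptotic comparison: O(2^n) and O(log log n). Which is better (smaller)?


double-logarithmic grows slower than exponential
O(log log n) is asymptotically smaller; O(2^n) grows faster


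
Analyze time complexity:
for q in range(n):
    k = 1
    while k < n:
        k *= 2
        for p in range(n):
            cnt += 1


Per nesting level: O(n) * O(log n) * O(n) = O(n^2 log n)
Complexity: O(n^2 log n)


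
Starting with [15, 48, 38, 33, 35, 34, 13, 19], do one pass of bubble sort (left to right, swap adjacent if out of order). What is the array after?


After one pass: [15, 38, 33, 35, 34, 13, 19, 48]


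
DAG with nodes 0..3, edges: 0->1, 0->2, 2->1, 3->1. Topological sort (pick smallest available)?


Kahn's algorithm, process smallest node first
Order: [0, 2, 3, 1]


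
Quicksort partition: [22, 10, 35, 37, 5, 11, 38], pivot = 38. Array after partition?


Elements <= 38 go left of pivot.
Result: [22, 10, 35, 37, 5, 11, 38], pivot at index 6


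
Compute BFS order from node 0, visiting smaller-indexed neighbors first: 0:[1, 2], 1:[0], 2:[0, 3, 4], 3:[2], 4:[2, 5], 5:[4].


BFS queue: start with [0]
Visit order: [0, 1, 2, 3, 4, 5]


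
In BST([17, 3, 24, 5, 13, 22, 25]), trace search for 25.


BST root = 17
Search for 25: compare at each node
Path: [17, 24, 25]


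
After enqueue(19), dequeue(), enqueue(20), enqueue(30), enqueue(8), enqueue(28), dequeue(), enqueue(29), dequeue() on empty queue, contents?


enqueue(19) -> [19]
dequeue() returns 19 -> []
enqueue(20) -> [20]
enqueue(30) -> [20, 30]
enqueue(8) -> [20, 30, 8]
enqueue(28) -> [20, 30, 8, 28]
dequeue() returns 20 -> [30, 8, 28]
enqueue(29) -> [30, 8, 28, 29]
dequeue() returns 30 -> [8, 28, 29]
Final queue (front to back): [8, 28, 29]


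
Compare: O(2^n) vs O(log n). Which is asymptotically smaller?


logarithmic grows slower than exponential
O(log n) is asymptotically smaller; O(2^n) grows faster


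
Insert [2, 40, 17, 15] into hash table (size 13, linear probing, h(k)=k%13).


Insertions: 2->slot 2; 40->slot 1; 17->slot 4; 15->slot 3
Table: [None, 40, 2, 15, 17, None, None, None, None, None, None, None, None]


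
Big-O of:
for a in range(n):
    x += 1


Per nesting level: O(n) = O(n)
Complexity: O(n)


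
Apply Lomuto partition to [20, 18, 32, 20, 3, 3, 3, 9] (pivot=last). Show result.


Elements <= 9 go left of pivot.
Result: [3, 3, 3, 9, 20, 18, 32, 20], pivot at index 3


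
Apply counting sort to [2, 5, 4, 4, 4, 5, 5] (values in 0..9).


Count array: [0, 0, 1, 0, 3, 3, 0, 0, 0, 0]
Reconstruct: [2, 4, 4, 4, 5, 5, 5]


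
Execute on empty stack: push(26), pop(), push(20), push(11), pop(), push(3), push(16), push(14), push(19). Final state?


push(26) -> [26]
pop() returns 26 -> []
push(20) -> [20]
push(11) -> [20, 11]
pop() returns 11 -> [20]
push(3) -> [20, 3]
push(16) -> [20, 3, 16]
push(14) -> [20, 3, 16, 14]
push(19) -> [20, 3, 16, 14, 19]
Final stack (bottom to top): [20, 3, 16, 14, 19]


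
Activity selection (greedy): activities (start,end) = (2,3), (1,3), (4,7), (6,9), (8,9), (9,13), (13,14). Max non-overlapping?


Greedy: pick earliest-ending, then skip overlaps.
Selected (5 activities): [(2, 3), (4, 7), (8, 9), (9, 13), (13, 14)]


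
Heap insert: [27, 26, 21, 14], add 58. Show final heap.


Append 58: [27, 26, 21, 14, 58]
Bubble up: swap idx 4(58) with idx 1(26); swap idx 1(58) with idx 0(27)
Result: [58, 27, 21, 14, 26]


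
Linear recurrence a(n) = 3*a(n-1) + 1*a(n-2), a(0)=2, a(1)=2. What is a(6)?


Build bottom-up:
...a(4)=86, a(5)=284, a(6)=3*284+1*86=938


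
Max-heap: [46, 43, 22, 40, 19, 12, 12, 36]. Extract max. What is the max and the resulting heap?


Max = 46
Replace root with last, heapify down
Resulting heap: [43, 40, 22, 36, 19, 12, 12]


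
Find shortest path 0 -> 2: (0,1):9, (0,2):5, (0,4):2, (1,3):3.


Dijkstra from 0:
Distances: {0: 0, 1: 9, 2: 5, 3: 12, 4: 2}
Shortest distance to 2 = 5, path = [0, 2]


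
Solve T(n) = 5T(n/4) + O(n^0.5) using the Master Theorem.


a=5, b=4, c=0.5. log_4(5)=1.161 > c=0.5. Case 1: O(n^log_b(a)) = O(n^1.161)
Complexity: O(n^1.161)


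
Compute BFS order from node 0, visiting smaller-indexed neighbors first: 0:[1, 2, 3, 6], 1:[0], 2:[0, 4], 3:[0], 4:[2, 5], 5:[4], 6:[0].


BFS queue: start with [0]
Visit order: [0, 1, 2, 3, 6, 4, 5]


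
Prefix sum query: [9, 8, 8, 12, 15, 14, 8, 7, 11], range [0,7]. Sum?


Prefix sums: [0, 9, 17, 25, 37, 52, 66, 74, 81, 92]
Sum[0..7] = prefix[8] - prefix[0] = 81 - 0 = 81


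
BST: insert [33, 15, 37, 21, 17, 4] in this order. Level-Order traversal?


Root = 33; build tree by BST insertion.
Level-Order traversal: [33, 15, 37, 4, 21, 17]


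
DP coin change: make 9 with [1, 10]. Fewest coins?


dp[0]=0; dp[i]=1+min(dp[i-c] for c in coins)
...dp[4]=4, dp[5]=5, dp[6]=6, dp[7]=7, dp[8]=8, dp[9]=9
Minimum coins for 9 = 9


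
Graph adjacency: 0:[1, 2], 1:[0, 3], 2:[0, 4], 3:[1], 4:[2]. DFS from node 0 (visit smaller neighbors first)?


DFS stack-based: start with [0]
Visit order: [0, 1, 3, 2, 4]


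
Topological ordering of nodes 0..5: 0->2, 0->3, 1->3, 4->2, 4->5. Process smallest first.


Kahn's algorithm, process smallest node first
Order: [0, 1, 3, 4, 2, 5]


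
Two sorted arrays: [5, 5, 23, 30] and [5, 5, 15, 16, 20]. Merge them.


Compare heads, take smaller each step.
Merged: [5, 5, 5, 5, 15, 16, 20, 23, 30]


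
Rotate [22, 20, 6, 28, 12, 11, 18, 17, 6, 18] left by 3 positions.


Left rotate by 3: [28, 12, 11, 18, 17, 6, 18, 22, 20, 6]


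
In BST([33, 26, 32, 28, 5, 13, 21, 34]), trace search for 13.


BST root = 33
Search for 13: compare at each node
Path: [33, 26, 5, 13]


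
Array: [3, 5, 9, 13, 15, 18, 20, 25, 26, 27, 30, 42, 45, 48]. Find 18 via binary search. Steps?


Search for 18:
[0,13] mid=6 arr[6]=20
[0,5] mid=2 arr[2]=9
[3,5] mid=4 arr[4]=15
[5,5] mid=5 arr[5]=18
Total: 4 comparisons


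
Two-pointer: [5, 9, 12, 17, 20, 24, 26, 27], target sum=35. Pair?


Two pointers: lo=0, hi=7
Found pair: (9, 26) summing to 35


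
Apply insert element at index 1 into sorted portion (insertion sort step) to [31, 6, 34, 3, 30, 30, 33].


After one pass: [6, 31, 34, 3, 30, 30, 33]


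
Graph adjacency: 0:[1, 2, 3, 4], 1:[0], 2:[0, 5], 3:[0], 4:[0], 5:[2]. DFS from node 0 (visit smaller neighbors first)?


DFS stack-based: start with [0]
Visit order: [0, 1, 2, 5, 3, 4]


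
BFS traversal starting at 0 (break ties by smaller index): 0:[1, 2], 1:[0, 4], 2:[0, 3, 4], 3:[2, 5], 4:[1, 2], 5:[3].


BFS queue: start with [0]
Visit order: [0, 1, 2, 4, 3, 5]


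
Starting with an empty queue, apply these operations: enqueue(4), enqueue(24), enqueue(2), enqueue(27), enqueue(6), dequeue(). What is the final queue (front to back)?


enqueue(4) -> [4]
enqueue(24) -> [4, 24]
enqueue(2) -> [4, 24, 2]
enqueue(27) -> [4, 24, 2, 27]
enqueue(6) -> [4, 24, 2, 27, 6]
dequeue() returns 4 -> [24, 2, 27, 6]
Final queue (front to back): [24, 2, 27, 6]


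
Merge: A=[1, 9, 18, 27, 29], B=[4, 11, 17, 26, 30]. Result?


Compare heads, take smaller each step.
Merged: [1, 4, 9, 11, 17, 18, 26, 27, 29, 30]


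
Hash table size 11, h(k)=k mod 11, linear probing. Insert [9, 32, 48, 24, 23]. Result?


Insertions: 9->slot 9; 32->slot 10; 48->slot 4; 24->slot 2; 23->slot 1
Table: [None, 23, 24, None, 48, None, None, None, None, 9, 32]


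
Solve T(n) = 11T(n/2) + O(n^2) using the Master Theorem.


a=11, b=2, c=2. log_2(11)=3.459 > c=2. Case 1: O(n^log_b(a)) = O(n^3.459)
Complexity: O(n^3.459)


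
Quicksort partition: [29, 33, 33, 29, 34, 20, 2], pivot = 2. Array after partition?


Elements <= 2 go left of pivot.
Result: [2, 33, 33, 29, 34, 20, 29], pivot at index 0


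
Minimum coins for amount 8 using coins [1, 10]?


dp[0]=0; dp[i]=1+min(dp[i-c] for c in coins)
...dp[3]=3, dp[4]=4, dp[5]=5, dp[6]=6, dp[7]=7, dp[8]=8
Minimum coins for 8 = 8


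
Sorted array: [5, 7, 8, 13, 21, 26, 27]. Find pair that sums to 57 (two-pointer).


Two pointers: lo=0, hi=6
No pair sums to 57


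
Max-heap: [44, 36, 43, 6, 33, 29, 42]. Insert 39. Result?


Append 39: [44, 36, 43, 6, 33, 29, 42, 39]
Bubble up: swap idx 7(39) with idx 3(6); swap idx 3(39) with idx 1(36)
Result: [44, 39, 43, 36, 33, 29, 42, 6]


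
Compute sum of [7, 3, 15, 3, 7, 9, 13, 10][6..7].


Prefix sums: [0, 7, 10, 25, 28, 35, 44, 57, 67]
Sum[6..7] = prefix[8] - prefix[6] = 67 - 44 = 23


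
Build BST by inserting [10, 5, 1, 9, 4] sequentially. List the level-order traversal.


Root = 10; build tree by BST insertion.
Level-Order traversal: [10, 5, 1, 9, 4]


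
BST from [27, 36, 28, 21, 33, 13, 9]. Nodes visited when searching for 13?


BST root = 27
Search for 13: compare at each node
Path: [27, 21, 13]


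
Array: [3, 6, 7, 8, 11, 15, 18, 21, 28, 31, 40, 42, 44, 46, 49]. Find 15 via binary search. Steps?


Search for 15:
[0,14] mid=7 arr[7]=21
[0,6] mid=3 arr[3]=8
[4,6] mid=5 arr[5]=15
Total: 3 comparisons


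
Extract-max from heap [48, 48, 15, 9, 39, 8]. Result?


Max = 48
Replace root with last, heapify down
Resulting heap: [48, 39, 15, 9, 8]


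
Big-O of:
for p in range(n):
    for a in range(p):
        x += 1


Per nesting level: O(n) * O(n) [triangular over p] = O(n^2)
Complexity: O(n^2)


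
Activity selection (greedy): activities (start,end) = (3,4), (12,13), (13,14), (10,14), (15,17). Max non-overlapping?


Greedy: pick earliest-ending, then skip overlaps.
Selected (4 activities): [(3, 4), (12, 13), (13, 14), (15, 17)]


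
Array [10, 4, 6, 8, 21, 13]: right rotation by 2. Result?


Right rotate by 2: [21, 13, 10, 4, 6, 8]


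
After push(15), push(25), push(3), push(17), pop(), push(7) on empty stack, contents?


push(15) -> [15]
push(25) -> [15, 25]
push(3) -> [15, 25, 3]
push(17) -> [15, 25, 3, 17]
pop() returns 17 -> [15, 25, 3]
push(7) -> [15, 25, 3, 7]
Final stack (bottom to top): [15, 25, 3, 7]


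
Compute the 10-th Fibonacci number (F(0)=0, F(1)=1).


F(n)=F(n-1)+F(n-2)
...F(8)=21, F(9)=34, F(10)=55


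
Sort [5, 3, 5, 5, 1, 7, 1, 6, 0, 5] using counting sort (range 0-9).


Count array: [1, 2, 0, 1, 0, 4, 1, 1, 0, 0]
Reconstruct: [0, 1, 1, 3, 5, 5, 5, 5, 6, 7]


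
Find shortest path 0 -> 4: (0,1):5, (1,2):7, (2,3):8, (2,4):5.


Dijkstra from 0:
Distances: {0: 0, 1: 5, 2: 12, 3: 20, 4: 17}
Shortest distance to 4 = 17, path = [0, 1, 2, 4]


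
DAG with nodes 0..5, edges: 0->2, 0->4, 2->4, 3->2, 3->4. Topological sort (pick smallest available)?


Kahn's algorithm, process smallest node first
Order: [0, 1, 3, 2, 4, 5]


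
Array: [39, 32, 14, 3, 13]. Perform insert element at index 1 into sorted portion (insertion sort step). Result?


After one pass: [32, 39, 14, 3, 13]


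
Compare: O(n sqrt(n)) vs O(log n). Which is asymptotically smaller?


logarithmic grows slower than n^1.5
O(log n) is asymptotically smaller; O(n sqrt(n)) grows faster


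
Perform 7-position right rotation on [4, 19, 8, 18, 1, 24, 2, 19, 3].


Right rotate by 7: [8, 18, 1, 24, 2, 19, 3, 4, 19]


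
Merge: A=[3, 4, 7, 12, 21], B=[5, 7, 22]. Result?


Compare heads, take smaller each step.
Merged: [3, 4, 5, 7, 7, 12, 21, 22]


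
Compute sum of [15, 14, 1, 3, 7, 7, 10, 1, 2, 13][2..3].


Prefix sums: [0, 15, 29, 30, 33, 40, 47, 57, 58, 60, 73]
Sum[2..3] = prefix[4] - prefix[2] = 33 - 29 = 4


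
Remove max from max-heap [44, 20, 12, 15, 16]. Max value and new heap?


Max = 44
Replace root with last, heapify down
Resulting heap: [20, 16, 12, 15]


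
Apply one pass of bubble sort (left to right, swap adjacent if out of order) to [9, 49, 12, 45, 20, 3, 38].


After one pass: [9, 12, 45, 20, 3, 38, 49]


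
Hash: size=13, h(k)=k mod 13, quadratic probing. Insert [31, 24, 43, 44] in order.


Insertions: 31->slot 5; 24->slot 11; 43->slot 4; 44->slot 6
Table: [None, None, None, None, 43, 31, 44, None, None, None, None, 24, None]


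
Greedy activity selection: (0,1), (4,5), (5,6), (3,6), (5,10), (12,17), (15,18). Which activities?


Greedy: pick earliest-ending, then skip overlaps.
Selected (4 activities): [(0, 1), (4, 5), (5, 6), (12, 17)]


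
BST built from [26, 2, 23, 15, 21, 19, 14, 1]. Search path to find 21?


BST root = 26
Search for 21: compare at each node
Path: [26, 2, 23, 15, 21]


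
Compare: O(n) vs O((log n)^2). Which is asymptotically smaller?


polylogarithmic grows slower than linear
O((log n)^2) is asymptotically smaller; O(n) grows faster


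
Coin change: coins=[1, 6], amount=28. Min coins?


dp[0]=0; dp[i]=1+min(dp[i-c] for c in coins)
...dp[23]=8, dp[24]=4, dp[25]=5, dp[26]=6, dp[27]=7, dp[28]=8
Minimum coins for 28 = 8


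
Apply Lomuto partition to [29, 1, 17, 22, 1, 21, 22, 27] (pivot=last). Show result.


Elements <= 27 go left of pivot.
Result: [1, 17, 22, 1, 21, 22, 27, 29], pivot at index 6


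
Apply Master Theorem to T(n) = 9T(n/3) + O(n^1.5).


a=9, b=3, c=1.5. log_3(9)=2 > c=1.5. Case 1: O(n^log_b(a)) = O(n^2)
Complexity: O(n^2)


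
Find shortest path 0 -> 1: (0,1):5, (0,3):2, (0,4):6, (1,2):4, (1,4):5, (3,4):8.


Dijkstra from 0:
Distances: {0: 0, 1: 5, 2: 9, 3: 2, 4: 6}
Shortest distance to 1 = 5, path = [0, 1]


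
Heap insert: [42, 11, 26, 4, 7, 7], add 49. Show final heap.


Append 49: [42, 11, 26, 4, 7, 7, 49]
Bubble up: swap idx 6(49) with idx 2(26); swap idx 2(49) with idx 0(42)
Result: [49, 11, 42, 4, 7, 7, 26]


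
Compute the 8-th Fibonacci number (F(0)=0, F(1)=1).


F(n)=F(n-1)+F(n-2)
...F(6)=8, F(7)=13, F(8)=21


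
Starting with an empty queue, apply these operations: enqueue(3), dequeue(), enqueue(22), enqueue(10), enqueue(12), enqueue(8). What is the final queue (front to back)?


enqueue(3) -> [3]
dequeue() returns 3 -> []
enqueue(22) -> [22]
enqueue(10) -> [22, 10]
enqueue(12) -> [22, 10, 12]
enqueue(8) -> [22, 10, 12, 8]
Final queue (front to back): [22, 10, 12, 8]


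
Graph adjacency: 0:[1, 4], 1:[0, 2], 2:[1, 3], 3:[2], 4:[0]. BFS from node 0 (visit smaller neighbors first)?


BFS queue: start with [0]
Visit order: [0, 1, 4, 2, 3]


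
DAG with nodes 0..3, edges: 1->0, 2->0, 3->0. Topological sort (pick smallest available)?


Kahn's algorithm, process smallest node first
Order: [1, 2, 3, 0]


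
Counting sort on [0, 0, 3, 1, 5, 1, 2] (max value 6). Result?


Count array: [2, 2, 1, 1, 0, 1, 0]
Reconstruct: [0, 0, 1, 1, 2, 3, 5]


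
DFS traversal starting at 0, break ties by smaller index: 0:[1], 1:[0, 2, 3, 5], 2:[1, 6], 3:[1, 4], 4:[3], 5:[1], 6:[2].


DFS stack-based: start with [0]
Visit order: [0, 1, 2, 6, 3, 4, 5]


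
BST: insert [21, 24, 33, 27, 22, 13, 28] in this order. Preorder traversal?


Root = 21; build tree by BST insertion.
Preorder traversal: [21, 13, 24, 22, 33, 27, 28]


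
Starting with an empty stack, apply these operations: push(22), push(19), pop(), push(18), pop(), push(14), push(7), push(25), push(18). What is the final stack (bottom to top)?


push(22) -> [22]
push(19) -> [22, 19]
pop() returns 19 -> [22]
push(18) -> [22, 18]
pop() returns 18 -> [22]
push(14) -> [22, 14]
push(7) -> [22, 14, 7]
push(25) -> [22, 14, 7, 25]
push(18) -> [22, 14, 7, 25, 18]
Final stack (bottom to top): [22, 14, 7, 25, 18]


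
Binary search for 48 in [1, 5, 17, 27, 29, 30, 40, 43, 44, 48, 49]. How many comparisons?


Search for 48:
[0,10] mid=5 arr[5]=30
[6,10] mid=8 arr[8]=44
[9,10] mid=9 arr[9]=48
Total: 3 comparisons


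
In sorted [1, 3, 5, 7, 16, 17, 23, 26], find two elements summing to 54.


Two pointers: lo=0, hi=7
No pair sums to 54


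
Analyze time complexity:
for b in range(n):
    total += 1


Per nesting level: O(n) = O(n)
Complexity: O(n)


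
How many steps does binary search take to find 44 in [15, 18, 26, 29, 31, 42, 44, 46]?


Search for 44:
[0,7] mid=3 arr[3]=29
[4,7] mid=5 arr[5]=42
[6,7] mid=6 arr[6]=44
Total: 3 comparisons


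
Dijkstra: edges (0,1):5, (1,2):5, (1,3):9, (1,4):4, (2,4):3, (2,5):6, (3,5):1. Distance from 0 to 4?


Dijkstra from 0:
Distances: {0: 0, 1: 5, 2: 10, 3: 14, 4: 9, 5: 15}
Shortest distance to 4 = 9, path = [0, 1, 4]


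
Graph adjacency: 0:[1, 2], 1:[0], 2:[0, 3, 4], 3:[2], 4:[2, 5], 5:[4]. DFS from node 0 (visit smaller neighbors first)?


DFS stack-based: start with [0]
Visit order: [0, 1, 2, 3, 4, 5]


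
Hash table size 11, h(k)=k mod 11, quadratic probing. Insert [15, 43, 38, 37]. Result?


Insertions: 15->slot 4; 43->slot 10; 38->slot 5; 37->slot 8
Table: [None, None, None, None, 15, 38, None, None, 37, None, 43]


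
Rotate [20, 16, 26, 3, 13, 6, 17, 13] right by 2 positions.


Right rotate by 2: [17, 13, 20, 16, 26, 3, 13, 6]


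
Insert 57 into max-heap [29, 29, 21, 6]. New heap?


Append 57: [29, 29, 21, 6, 57]
Bubble up: swap idx 4(57) with idx 1(29); swap idx 1(57) with idx 0(29)
Result: [57, 29, 21, 6, 29]


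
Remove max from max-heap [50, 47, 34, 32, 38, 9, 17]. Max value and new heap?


Max = 50
Replace root with last, heapify down
Resulting heap: [47, 38, 34, 32, 17, 9]


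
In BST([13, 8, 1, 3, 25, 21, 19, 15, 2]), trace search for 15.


BST root = 13
Search for 15: compare at each node
Path: [13, 25, 21, 19, 15]


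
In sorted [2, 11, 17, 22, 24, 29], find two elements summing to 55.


Two pointers: lo=0, hi=5
No pair sums to 55


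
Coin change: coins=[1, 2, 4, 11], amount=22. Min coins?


dp[0]=0; dp[i]=1+min(dp[i-c] for c in coins)
...dp[17]=3, dp[18]=4, dp[19]=3, dp[20]=4, dp[21]=4, dp[22]=2
Minimum coins for 22 = 2


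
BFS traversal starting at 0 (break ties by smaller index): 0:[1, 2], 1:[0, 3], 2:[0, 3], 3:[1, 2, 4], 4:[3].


BFS queue: start with [0]
Visit order: [0, 1, 2, 3, 4]


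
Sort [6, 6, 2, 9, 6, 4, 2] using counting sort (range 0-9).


Count array: [0, 0, 2, 0, 1, 0, 3, 0, 0, 1]
Reconstruct: [2, 2, 4, 6, 6, 6, 9]


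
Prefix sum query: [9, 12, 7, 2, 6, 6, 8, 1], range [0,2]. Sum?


Prefix sums: [0, 9, 21, 28, 30, 36, 42, 50, 51]
Sum[0..2] = prefix[3] - prefix[0] = 28 - 0 = 28


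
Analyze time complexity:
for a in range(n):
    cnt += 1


Per nesting level: O(n) = O(n)
Complexity: O(n)


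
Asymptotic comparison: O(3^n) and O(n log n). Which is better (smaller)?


linearithmic grows slower than exponential (base 3)
O(n log n) is asymptotically smaller; O(3^n) grows faster


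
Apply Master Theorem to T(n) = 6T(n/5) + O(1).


a=6, b=5, c=0. log_5(6)=1.113 > c=0. Case 1: O(n^log_b(a)) = O(n^1.113)
Complexity: O(n^1.113)


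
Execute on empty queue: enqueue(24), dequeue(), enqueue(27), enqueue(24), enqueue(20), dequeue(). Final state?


enqueue(24) -> [24]
dequeue() returns 24 -> []
enqueue(27) -> [27]
enqueue(24) -> [27, 24]
enqueue(20) -> [27, 24, 20]
dequeue() returns 27 -> [24, 20]
Final queue (front to back): [24, 20]


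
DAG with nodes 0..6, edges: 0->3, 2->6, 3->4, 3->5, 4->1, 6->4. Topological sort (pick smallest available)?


Kahn's algorithm, process smallest node first
Order: [0, 2, 3, 5, 6, 4, 1]


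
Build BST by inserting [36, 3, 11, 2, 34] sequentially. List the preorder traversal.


Root = 36; build tree by BST insertion.
Preorder traversal: [36, 3, 2, 11, 34]


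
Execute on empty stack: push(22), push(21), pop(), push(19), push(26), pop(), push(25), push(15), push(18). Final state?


push(22) -> [22]
push(21) -> [22, 21]
pop() returns 21 -> [22]
push(19) -> [22, 19]
push(26) -> [22, 19, 26]
pop() returns 26 -> [22, 19]
push(25) -> [22, 19, 25]
push(15) -> [22, 19, 25, 15]
push(18) -> [22, 19, 25, 15, 18]
Final stack (bottom to top): [22, 19, 25, 15, 18]


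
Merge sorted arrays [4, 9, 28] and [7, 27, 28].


Compare heads, take smaller each step.
Merged: [4, 7, 9, 27, 28, 28]


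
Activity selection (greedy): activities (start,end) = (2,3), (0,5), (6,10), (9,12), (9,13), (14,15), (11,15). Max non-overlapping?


Greedy: pick earliest-ending, then skip overlaps.
Selected (3 activities): [(2, 3), (6, 10), (14, 15)]


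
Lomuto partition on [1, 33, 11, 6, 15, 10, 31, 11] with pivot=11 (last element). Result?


Elements <= 11 go left of pivot.
Result: [1, 11, 6, 10, 11, 33, 31, 15], pivot at index 4


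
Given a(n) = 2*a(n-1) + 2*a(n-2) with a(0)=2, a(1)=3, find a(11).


Build bottom-up:
...a(9)=10928, a(10)=29856, a(11)=2*29856+2*10928=81568


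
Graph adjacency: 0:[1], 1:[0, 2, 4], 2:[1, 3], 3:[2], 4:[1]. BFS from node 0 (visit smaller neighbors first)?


BFS queue: start with [0]
Visit order: [0, 1, 2, 4, 3]


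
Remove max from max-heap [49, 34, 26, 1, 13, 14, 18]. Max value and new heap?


Max = 49
Replace root with last, heapify down
Resulting heap: [34, 18, 26, 1, 13, 14]


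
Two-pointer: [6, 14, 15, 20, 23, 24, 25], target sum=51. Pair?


Two pointers: lo=0, hi=6
No pair sums to 51


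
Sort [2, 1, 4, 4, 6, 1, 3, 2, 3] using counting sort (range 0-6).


Count array: [0, 2, 2, 2, 2, 0, 1]
Reconstruct: [1, 1, 2, 2, 3, 3, 4, 4, 6]


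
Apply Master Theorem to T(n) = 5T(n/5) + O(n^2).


a=5, b=5, c=2. log_5(5)=1 < c=2. Case 3: O(n^c) = O(n^2)
Complexity: O(n^2)


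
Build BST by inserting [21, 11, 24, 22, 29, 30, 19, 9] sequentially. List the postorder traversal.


Root = 21; build tree by BST insertion.
Postorder traversal: [9, 19, 11, 22, 30, 29, 24, 21]


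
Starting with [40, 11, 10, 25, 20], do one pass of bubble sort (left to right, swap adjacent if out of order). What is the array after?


After one pass: [11, 10, 25, 20, 40]


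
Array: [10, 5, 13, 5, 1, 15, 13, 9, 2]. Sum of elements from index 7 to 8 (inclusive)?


Prefix sums: [0, 10, 15, 28, 33, 34, 49, 62, 71, 73]
Sum[7..8] = prefix[9] - prefix[7] = 73 - 62 = 11


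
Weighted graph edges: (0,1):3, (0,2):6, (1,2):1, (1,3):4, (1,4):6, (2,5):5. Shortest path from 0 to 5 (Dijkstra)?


Dijkstra from 0:
Distances: {0: 0, 1: 3, 2: 4, 3: 7, 4: 9, 5: 9}
Shortest distance to 5 = 9, path = [0, 1, 2, 5]


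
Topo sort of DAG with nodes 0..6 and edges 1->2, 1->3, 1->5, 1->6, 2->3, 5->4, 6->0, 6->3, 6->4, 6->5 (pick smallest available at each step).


Kahn's algorithm, process smallest node first
Order: [1, 2, 6, 0, 3, 5, 4]


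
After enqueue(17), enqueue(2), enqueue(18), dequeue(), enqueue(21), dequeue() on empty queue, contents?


enqueue(17) -> [17]
enqueue(2) -> [17, 2]
enqueue(18) -> [17, 2, 18]
dequeue() returns 17 -> [2, 18]
enqueue(21) -> [2, 18, 21]
dequeue() returns 2 -> [18, 21]
Final queue (front to back): [18, 21]


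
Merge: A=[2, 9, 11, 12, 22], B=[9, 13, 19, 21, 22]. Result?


Compare heads, take smaller each step.
Merged: [2, 9, 9, 11, 12, 13, 19, 21, 22, 22]


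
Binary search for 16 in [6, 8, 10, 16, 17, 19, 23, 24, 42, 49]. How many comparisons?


Search for 16:
[0,9] mid=4 arr[4]=17
[0,3] mid=1 arr[1]=8
[2,3] mid=2 arr[2]=10
[3,3] mid=3 arr[3]=16
Total: 4 comparisons


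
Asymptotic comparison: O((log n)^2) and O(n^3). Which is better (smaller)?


polylogarithmic grows slower than cubic
O((log n)^2) is asymptotically smaller; O(n^3) grows faster


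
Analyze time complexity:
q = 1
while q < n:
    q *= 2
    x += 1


Per nesting level: O(log n) = O(log n)
Complexity: O(log n)


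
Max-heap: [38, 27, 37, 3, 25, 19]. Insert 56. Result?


Append 56: [38, 27, 37, 3, 25, 19, 56]
Bubble up: swap idx 6(56) with idx 2(37); swap idx 2(56) with idx 0(38)
Result: [56, 27, 38, 3, 25, 19, 37]


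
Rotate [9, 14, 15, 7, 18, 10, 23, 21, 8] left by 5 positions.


Left rotate by 5: [10, 23, 21, 8, 9, 14, 15, 7, 18]


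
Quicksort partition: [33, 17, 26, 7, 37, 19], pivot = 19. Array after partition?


Elements <= 19 go left of pivot.
Result: [17, 7, 19, 33, 37, 26], pivot at index 2


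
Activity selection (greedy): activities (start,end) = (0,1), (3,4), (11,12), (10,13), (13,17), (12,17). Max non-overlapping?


Greedy: pick earliest-ending, then skip overlaps.
Selected (4 activities): [(0, 1), (3, 4), (11, 12), (13, 17)]


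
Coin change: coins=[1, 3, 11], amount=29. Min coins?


dp[0]=0; dp[i]=1+min(dp[i-c] for c in coins)
...dp[24]=4, dp[25]=3, dp[26]=4, dp[27]=5, dp[28]=4, dp[29]=5
Minimum coins for 29 = 5


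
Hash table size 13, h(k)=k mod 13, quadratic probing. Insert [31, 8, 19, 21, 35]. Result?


Insertions: 31->slot 5; 8->slot 8; 19->slot 6; 21->slot 9; 35->slot 10
Table: [None, None, None, None, None, 31, 19, None, 8, 21, 35, None, None]


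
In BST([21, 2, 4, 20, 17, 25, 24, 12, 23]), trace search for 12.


BST root = 21
Search for 12: compare at each node
Path: [21, 2, 4, 20, 17, 12]


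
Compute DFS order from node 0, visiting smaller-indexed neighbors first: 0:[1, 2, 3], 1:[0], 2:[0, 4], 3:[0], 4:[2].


DFS stack-based: start with [0]
Visit order: [0, 1, 2, 4, 3]


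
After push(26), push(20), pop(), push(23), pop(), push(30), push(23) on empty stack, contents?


push(26) -> [26]
push(20) -> [26, 20]
pop() returns 20 -> [26]
push(23) -> [26, 23]
pop() returns 23 -> [26]
push(30) -> [26, 30]
push(23) -> [26, 30, 23]
Final stack (bottom to top): [26, 30, 23]


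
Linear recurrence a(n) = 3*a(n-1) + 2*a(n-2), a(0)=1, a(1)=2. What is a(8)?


Build bottom-up:
...a(6)=1268, a(7)=4516, a(8)=3*4516+2*1268=16084


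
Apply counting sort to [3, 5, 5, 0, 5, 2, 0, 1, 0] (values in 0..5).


Count array: [3, 1, 1, 1, 0, 3]
Reconstruct: [0, 0, 0, 1, 2, 3, 5, 5, 5]


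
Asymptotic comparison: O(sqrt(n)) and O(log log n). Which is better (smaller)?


double-logarithmic grows slower than sublinear
O(log log n) is asymptotically smaller; O(sqrt(n)) grows faster


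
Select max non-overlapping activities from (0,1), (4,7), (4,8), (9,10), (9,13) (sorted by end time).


Greedy: pick earliest-ending, then skip overlaps.
Selected (3 activities): [(0, 1), (4, 7), (9, 10)]


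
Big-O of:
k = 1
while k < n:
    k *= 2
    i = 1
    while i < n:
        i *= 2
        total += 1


Per nesting level: O(log n) * O(log n) = O((log n)^2)
Complexity: O((log n)^2)


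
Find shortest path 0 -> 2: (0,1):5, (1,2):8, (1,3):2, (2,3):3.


Dijkstra from 0:
Distances: {0: 0, 1: 5, 2: 10, 3: 7}
Shortest distance to 2 = 10, path = [0, 1, 3, 2]


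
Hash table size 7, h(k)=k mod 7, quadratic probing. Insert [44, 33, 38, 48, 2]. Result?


Insertions: 44->slot 2; 33->slot 5; 38->slot 3; 48->slot 6; 2->slot 4
Table: [None, None, 44, 38, 2, 33, 48]


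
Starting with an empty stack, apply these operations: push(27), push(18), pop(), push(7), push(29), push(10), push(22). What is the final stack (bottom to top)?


push(27) -> [27]
push(18) -> [27, 18]
pop() returns 18 -> [27]
push(7) -> [27, 7]
push(29) -> [27, 7, 29]
push(10) -> [27, 7, 29, 10]
push(22) -> [27, 7, 29, 10, 22]
Final stack (bottom to top): [27, 7, 29, 10, 22]


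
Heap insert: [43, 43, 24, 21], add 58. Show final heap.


Append 58: [43, 43, 24, 21, 58]
Bubble up: swap idx 4(58) with idx 1(43); swap idx 1(58) with idx 0(43)
Result: [58, 43, 24, 21, 43]


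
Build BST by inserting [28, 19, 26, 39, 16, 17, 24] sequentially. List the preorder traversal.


Root = 28; build tree by BST insertion.
Preorder traversal: [28, 19, 16, 17, 26, 24, 39]


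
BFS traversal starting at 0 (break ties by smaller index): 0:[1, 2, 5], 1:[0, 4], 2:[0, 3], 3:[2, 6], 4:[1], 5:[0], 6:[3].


BFS queue: start with [0]
Visit order: [0, 1, 2, 5, 4, 3, 6]


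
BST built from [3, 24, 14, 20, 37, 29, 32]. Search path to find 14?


BST root = 3
Search for 14: compare at each node
Path: [3, 24, 14]
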